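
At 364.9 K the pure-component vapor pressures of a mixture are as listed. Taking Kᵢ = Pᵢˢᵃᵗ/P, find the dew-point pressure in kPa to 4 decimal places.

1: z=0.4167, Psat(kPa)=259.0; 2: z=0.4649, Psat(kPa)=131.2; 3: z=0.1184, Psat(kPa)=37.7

Pdew = 120.5849 kPa

At the dew point ψ → 1, so Σzᵢ/Kᵢ = 1 with Kᵢ = Pᵢˢᵃᵗ/P ⇒ 1/P = Σzᵢ/Pᵢˢᵃᵗ.
1/P = 0.4167/259.0 + 0.4649/131.2 + 0.1184/37.7 = 0.0082929 ⇒ P = 120.5849 kPa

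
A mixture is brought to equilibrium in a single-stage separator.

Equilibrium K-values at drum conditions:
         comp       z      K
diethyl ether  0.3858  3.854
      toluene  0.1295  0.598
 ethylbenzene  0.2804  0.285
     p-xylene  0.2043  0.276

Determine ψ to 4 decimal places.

ψ = 0.3698

Material balance + equilibrium reduce to Σ zᵢ(Kᵢ−1)/(1+ψ(Kᵢ−1)) = 0.
g(0) = ΣzᵢKᵢ − 1 = 0.7006 and g(1) = 1 − Σzᵢ/Kᵢ = -1.0407, so a root lies in (0, 1).
Newton–Raphson from ψ = 0.55:
  ψ = 0.5500: g = -0.21456, g' = -1.1955 → ψ = 0.3705
  ψ = 0.3705: g = -0.00088, g' = -1.2365 → ψ = 0.3698
Converged at ψ = 0.3698.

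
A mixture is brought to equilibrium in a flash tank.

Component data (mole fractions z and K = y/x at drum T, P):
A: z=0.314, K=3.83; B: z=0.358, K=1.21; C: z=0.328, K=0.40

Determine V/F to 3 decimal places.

V/F = 0.737

Rachford–Rice: g(V/F) = Σ zᵢ(Kᵢ−1)/(1+V/F(Kᵢ−1)) = 0.
g(0) = ΣzᵢKᵢ − 1 = 0.767 and g(1) = 1 − Σzᵢ/Kᵢ = -0.198, so a root lies in (0, 1).
Iterate (Newton) starting at V/F = 0.5:
  V/F = 0.500: g = 0.1549, g' = -0.685 → V/F = 0.726
  V/F = 0.726: g = 0.0074, g' = -0.652 → V/F = 0.737
Converged at V/F = 0.737.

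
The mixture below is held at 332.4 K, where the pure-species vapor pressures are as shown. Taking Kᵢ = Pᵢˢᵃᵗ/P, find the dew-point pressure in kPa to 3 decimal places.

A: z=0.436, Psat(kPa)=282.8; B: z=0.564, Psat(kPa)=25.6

At the dew point ψ → 1, so Σzᵢ/Kᵢ = 1 with Kᵢ = Pᵢˢᵃᵗ/P ⇒ 1/P = Σzᵢ/Pᵢˢᵃᵗ.
1/P = 0.436/282.8 + 0.564/25.6 = 0.023573 ⇒ P = 42.421 kPa

Pdew = 42.421 kPa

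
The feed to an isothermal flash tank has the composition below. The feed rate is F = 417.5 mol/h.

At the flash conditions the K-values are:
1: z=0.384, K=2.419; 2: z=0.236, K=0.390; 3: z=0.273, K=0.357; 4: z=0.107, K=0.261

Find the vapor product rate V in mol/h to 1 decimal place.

V = 66.4 mol/h

Rachford–Rice: g(ψ) = Σ zᵢ(Kᵢ−1)/(1+ψ(Kᵢ−1)) = 0.
Check two-phase: ΣzᵢKᵢ = 1.146 > 1 and Σzᵢ/Kᵢ = 1.939 > 1, so g(0) = 0.146 > 0 and g(1) = -0.939 < 0.
Newton–Raphson from ψ = 0.5:
  ψ = 0.500: g = -0.2725, g' = -0.839 → ψ = 0.175
  ψ = 0.175: g = -0.0133, g' = -0.827 → ψ = 0.159
Converged at ψ = 0.159.
Then V = ψ·F = 0.1590·417.5 = 66.4 mol/h and L = F − V = 351.1 mol/h.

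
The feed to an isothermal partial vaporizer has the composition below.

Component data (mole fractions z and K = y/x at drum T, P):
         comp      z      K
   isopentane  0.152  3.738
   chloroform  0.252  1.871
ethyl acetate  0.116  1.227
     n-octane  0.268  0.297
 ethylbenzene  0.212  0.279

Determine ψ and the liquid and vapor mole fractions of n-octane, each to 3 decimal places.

ψ = 0.292, x_n-octane = 0.337, y_n-octane = 0.100

Material balance + equilibrium reduce to Σ zᵢ(Kᵢ−1)/(1+ψ(Kᵢ−1)) = 0.
g(0) = ΣzᵢKᵢ − 1 = 0.321 and g(1) = 1 − Σzᵢ/Kᵢ = -0.932, so a root lies in (0, 1).
Newton–Raphson from ψ = 0.45:
  ψ = 0.450: g = -0.1338, g' = -0.857 → ψ = 0.294
  ψ = 0.294: g = -0.0014, g' = -0.864 → ψ = 0.292
Converged at ψ = 0.292.
Compositions from xᵢ = zᵢ/(1+ψ(Kᵢ−1)), yᵢ = Kᵢxᵢ:
  isopentane: x = 0.084, y = 0.316
  chloroform: x = 0.201, y = 0.376
  ethyl acetate: x = 0.109, y = 0.133
  n-octane: x = 0.337, y = 0.100
  ethylbenzene: x = 0.269, y = 0.075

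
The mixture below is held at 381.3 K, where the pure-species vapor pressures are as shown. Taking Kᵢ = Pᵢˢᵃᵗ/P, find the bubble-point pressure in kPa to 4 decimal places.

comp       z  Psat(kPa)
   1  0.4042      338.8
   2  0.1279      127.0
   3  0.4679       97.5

Pbub = 198.8065 kPa

At the bubble point ψ → 0, so ΣzᵢKᵢ = 1 with Kᵢ = Pᵢˢᵃᵗ/P ⇒ P = ΣzᵢPᵢˢᵃᵗ.
P = 0.4042·338.8 + 0.1279·127.0 + 0.4679·97.5 = 198.8065 kPa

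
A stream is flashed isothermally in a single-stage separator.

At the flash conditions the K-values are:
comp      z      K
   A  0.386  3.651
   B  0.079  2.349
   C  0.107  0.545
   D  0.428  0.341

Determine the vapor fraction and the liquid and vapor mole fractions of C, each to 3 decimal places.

ψ = 0.520, x_C = 0.140, y_C = 0.076

Rachford–Rice: g(ψ) = Σ zᵢ(Kᵢ−1)/(1+ψ(Kᵢ−1)) = 0.
Check two-phase: ΣzᵢKᵢ = 1.799 > 1 and Σzᵢ/Kᵢ = 1.591 > 1, so g(0) = 0.799 > 0 and g(1) = -0.591 < 0.
Newton iteration, ψ⁰ = 0.37:
  ψ = 0.370: g = 0.1561, g' = -1.112 → ψ = 0.510
  ψ = 0.510: g = 0.0096, g' = -1.000 → ψ = 0.520
Converged at ψ = 0.520.
Compositions from xᵢ = zᵢ/(1+ψ(Kᵢ−1)), yᵢ = Kᵢxᵢ:
  A: x = 0.162, y = 0.593
  B: x = 0.046, y = 0.109
  C: x = 0.140, y = 0.076
  D: x = 0.651, y = 0.222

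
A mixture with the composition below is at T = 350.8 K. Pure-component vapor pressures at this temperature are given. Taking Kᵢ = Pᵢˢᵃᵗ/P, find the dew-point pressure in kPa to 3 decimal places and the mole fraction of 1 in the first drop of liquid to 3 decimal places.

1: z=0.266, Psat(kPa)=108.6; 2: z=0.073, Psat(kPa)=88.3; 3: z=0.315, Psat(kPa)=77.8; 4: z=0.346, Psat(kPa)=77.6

At the dew point ψ → 1, so Σzᵢ/Kᵢ = 1 with Kᵢ = Pᵢˢᵃᵗ/P ⇒ 1/P = Σzᵢ/Pᵢˢᵃᵗ.
1/P = 0.266/108.6 + 0.073/88.3 + 0.315/77.8 + 0.346/77.6 = 0.011784 ⇒ P = 84.863 kPa
xᵢ = zᵢP/Pᵢˢᵃᵗ ⇒ x_1 = 0.266·84.863/108.6 = 0.208

Pdew = 84.863 kPa, x_1 = 0.208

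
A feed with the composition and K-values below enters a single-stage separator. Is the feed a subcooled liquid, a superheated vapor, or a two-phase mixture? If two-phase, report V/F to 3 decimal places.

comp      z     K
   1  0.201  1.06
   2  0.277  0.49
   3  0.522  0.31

ΣzᵢKᵢ = 0.511; Σzᵢ/Kᵢ = 2.439.
Since ΣzᵢKᵢ < 1 the mixture is below its bubble point — single liquid phase.

subcooled liquid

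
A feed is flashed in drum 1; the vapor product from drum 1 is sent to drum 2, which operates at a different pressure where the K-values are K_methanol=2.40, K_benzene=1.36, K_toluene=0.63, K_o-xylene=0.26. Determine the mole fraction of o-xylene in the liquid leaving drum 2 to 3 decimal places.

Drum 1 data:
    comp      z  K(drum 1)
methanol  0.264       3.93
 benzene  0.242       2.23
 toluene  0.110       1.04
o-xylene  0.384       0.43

x_o-xylene (drum 2) = 0.429

Drum 1:
Newton iteration, ψ₁⁰ = 0.59:
  ψ₁ = 0.590: g = 0.1305, g' = -0.711 → ψ₁ = 0.774
  ψ₁ = 0.774: g = 0.0021, g' = -0.708 → ψ₁ = 0.777
Converged at ψ₁ = 0.777.
Drum-1 compositions:
  methanol: x = 0.081, y = 0.317
  benzene: x = 0.124, y = 0.276
  toluene: x = 0.107, y = 0.111
  o-xylene: x = 0.689, y = 0.296
Drum-2 feed = drum-1 vapor: z₂ = (0.3168, 0.2760, 0.1110, 0.2962).
Drum 2:
Let ψ₂ = V/F and solve Σ zᵢ(Kᵢ−1)/(1+ψ₂(Kᵢ−1)) = 0.
g(0) = ΣzᵢKᵢ − 1 = 0.283 and g(1) = 1 − Σzᵢ/Kᵢ = -0.650, so a root lies in (0, 1).
Newton iteration, ψ₂⁰ = 0.31:
  ψ₂ = 0.310: g = 0.0678, g' = -0.623 → ψ₂ = 0.419
  ψ₂ = 0.419: g = -0.0003, g' = -0.636 → ψ₂ = 0.418
Converged at ψ₂ = 0.418.
  methanol: x = 0.200, y = 0.479
  benzene: x = 0.240, y = 0.326
  toluene: x = 0.131, y = 0.083
  o-xylene: x = 0.429, y = 0.112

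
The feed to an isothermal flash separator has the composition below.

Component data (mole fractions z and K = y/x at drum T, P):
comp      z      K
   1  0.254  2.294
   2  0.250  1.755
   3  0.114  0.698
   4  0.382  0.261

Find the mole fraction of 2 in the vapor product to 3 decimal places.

y_2 = 0.361

Rachford–Rice: g(V/F) = Σ zᵢ(Kᵢ−1)/(1+V/F(Kᵢ−1)) = 0.
Feasibility: ΣzᵢKᵢ = 1.201, Σzᵢ/Kᵢ = 1.880 — both > 1, two phases present.
Newton–Raphson from V/F = 0.53:
  V/F = 0.530: g = -0.1753, g' = -0.801 → V/F = 0.311
  V/F = 0.311: g = -0.0174, g' = -0.674 → V/F = 0.285
Converged at V/F = 0.285.
Compositions from xᵢ = zᵢ/(1+V/F(Kᵢ−1)), yᵢ = Kᵢxᵢ:
  1: x = 0.186, y = 0.426
  2: x = 0.206, y = 0.361
  3: x = 0.125, y = 0.087
  4: x = 0.484, y = 0.126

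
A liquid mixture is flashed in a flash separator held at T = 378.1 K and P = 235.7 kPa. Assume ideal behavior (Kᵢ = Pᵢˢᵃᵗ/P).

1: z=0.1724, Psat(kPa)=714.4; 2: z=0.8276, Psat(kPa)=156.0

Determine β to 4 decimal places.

Raoult's law: Kᵢ = Pᵢˢᵃᵗ/P = Pᵢˢᵃᵗ/235.7.
  K_1 = 714.4/235.7 = 3.030972, K_2 = 156.0/235.7 = 0.661858
Let β = V/F and solve Σ zᵢ(Kᵢ−1)/(1+β(Kᵢ−1)) = 0.
Feasibility: ΣzᵢKᵢ = 1.0703, Σzᵢ/Kᵢ = 1.3073 — both > 1, two phases present.
Newton–Raphson from β = 0.39:
  β = 0.3900: g = -0.12698, g' = -0.3470 → β = 0.0241
  β = 0.0241: g = 0.05168, g' = -0.7426 → β = 0.0937
  β = 0.0937: g = 0.00518, g' = -0.6029 → β = 0.1023
  β = 0.1023: g = 0.00006, g' = -0.5891 → β = 0.1024
Converged at β = 0.1024.

β = 0.1024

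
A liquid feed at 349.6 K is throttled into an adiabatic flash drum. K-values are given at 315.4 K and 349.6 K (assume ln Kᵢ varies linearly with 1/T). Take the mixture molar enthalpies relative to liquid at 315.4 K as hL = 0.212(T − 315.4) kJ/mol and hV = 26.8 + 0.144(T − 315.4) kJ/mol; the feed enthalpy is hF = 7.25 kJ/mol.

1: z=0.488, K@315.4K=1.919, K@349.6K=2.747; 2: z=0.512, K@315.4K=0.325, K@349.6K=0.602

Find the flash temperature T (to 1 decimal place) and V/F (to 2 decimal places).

Adiabatic flash: solve Rachford–Rice at each trial T, then check hF = ψ·hV(T) + (1−ψ)·hL(T).
  T = 315.4 K: K = (1.919, 0.325), RR gives ψ = 0.166, H_out = 4.444 kJ/mol
  T = 349.6 K: K = (2.747, 0.602), RR gives ψ = 0.933, H_out = 30.086 kJ/mol
  T = 332.5 K: K = (2.317, 0.449), RR gives ψ = 0.498, H_out = 16.382 kJ/mol
  T = 323.9 K: K = (2.113, 0.383), RR gives ψ = 0.331, H_out = 10.492 kJ/mol
  T = 319.6 K: K = (2.014, 0.353), RR gives ψ = 0.249, H_out = 7.499 kJ/mol
  T = 317.5 K: K = (1.966, 0.339), RR gives ψ = 0.208, H_out = 5.993 kJ/mol
  T = 318.6 K: K = (1.991, 0.346), RR gives ψ = 0.230, H_out = 6.787 kJ/mol
  T = 319.1 K: K = (2.002, 0.350), RR gives ψ = 0.240, H_out = 7.144 kJ/mol
Linear interpolation between T = 319.1 (H_out = 7.144) and T = 319.6 (H_out = 7.499) on hF = 7.25 gives T ≈ 319.2 K, at which ψ = 0.24.

T = 319.2 K, V/F = 0.24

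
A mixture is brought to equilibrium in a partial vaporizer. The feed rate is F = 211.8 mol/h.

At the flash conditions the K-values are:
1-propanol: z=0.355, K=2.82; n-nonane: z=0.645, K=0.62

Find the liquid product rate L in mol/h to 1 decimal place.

L = 89.0 mol/h

Rachford–Rice: g(ψ) = Σ zᵢ(Kᵢ−1)/(1+ψ(Kᵢ−1)) = 0.
g(0) = ΣzᵢKᵢ − 1 = 0.401 and g(1) = 1 − Σzᵢ/Kᵢ = -0.166, so a root lies in (0, 1).
Newton iteration, ψ⁰ = 0.32:
  ψ = 0.320: g = 0.1293, g' = -0.590 → ψ = 0.539
  ψ = 0.539: g = 0.0179, g' = -0.447 → ψ = 0.579
  ψ = 0.579: g = 0.0003, g' = -0.432 → ψ = 0.580
Converged at ψ = 0.580.
Then V = ψ·F = 0.5798·211.8 = 122.8 mol/h and L = F − V = 89.0 mol/h.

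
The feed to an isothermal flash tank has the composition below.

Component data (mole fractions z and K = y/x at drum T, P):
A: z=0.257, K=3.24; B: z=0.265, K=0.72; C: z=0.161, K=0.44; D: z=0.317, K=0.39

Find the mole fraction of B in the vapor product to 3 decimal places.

Rachford–Rice: g(β) = Σ zᵢ(Kᵢ−1)/(1+β(Kᵢ−1)) = 0.
g(0) = ΣzᵢKᵢ − 1 = 0.218 and g(1) = 1 − Σzᵢ/Kᵢ = -0.626, so a root lies in (0, 1).
Newton–Raphson from β = 0.5:
  β = 0.500: g = -0.2182, g' = -0.657 → β = 0.168
  β = 0.168: g = 0.0257, g' = -0.912 → β = 0.196
  β = 0.196: g = 0.0007, g' = -0.862 → β = 0.197
Converged at β = 0.197.
Compositions from xᵢ = zᵢ/(1+β(Kᵢ−1)), yᵢ = Kᵢxᵢ:
  A: x = 0.178, y = 0.578
  B: x = 0.280, y = 0.202
  C: x = 0.181, y = 0.080
  D: x = 0.360, y = 0.140

y_B = 0.202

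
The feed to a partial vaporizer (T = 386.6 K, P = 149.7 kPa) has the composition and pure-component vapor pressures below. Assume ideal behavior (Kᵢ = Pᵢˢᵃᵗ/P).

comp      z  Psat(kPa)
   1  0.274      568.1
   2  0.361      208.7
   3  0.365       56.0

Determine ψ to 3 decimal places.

ψ = 0.650

Raoult's law: Kᵢ = Pᵢˢᵃᵗ/P = Pᵢˢᵃᵗ/149.7.
  K_1 = 568.1/149.7 = 3.79492, K_2 = 208.7/149.7 = 1.39412, K_3 = 56.0/149.7 = 0.37408
Rachford–Rice: g(ψ) = Σ zᵢ(Kᵢ−1)/(1+ψ(Kᵢ−1)) = 0.
g(0) = ΣzᵢKᵢ − 1 = 0.680 and g(1) = 1 − Σzᵢ/Kᵢ = -0.307, so a root lies in (0, 1).
Newton–Raphson from ψ = 0.57:
  ψ = 0.570: g = 0.0563, g' = -0.701 → ψ = 0.650
Converged at ψ = 0.650.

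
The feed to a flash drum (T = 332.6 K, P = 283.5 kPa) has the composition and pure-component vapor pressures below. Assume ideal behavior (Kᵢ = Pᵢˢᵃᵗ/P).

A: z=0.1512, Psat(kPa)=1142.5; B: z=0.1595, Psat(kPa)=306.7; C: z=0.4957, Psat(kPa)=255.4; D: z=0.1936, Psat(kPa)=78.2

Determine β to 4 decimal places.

Raoult's law: Kᵢ = Pᵢˢᵃᵗ/P = Pᵢˢᵃᵗ/283.5.
  K_A = 1142.5/283.5 = 4.029982, K_B = 306.7/283.5 = 1.081834, K_C = 255.4/283.5 = 0.900882, K_D = 78.2/283.5 = 0.275838
Let β = V/F and solve Σ zᵢ(Kᵢ−1)/(1+β(Kᵢ−1)) = 0.
Feasibility: ΣzᵢKᵢ = 1.2819, Σzᵢ/Kᵢ = 1.4371 — both > 1, two phases present.
Iterate (Newton) starting at β = 0.34:
  β = 0.3400: g = 0.00152, g' = -0.5217 → β = 0.3429
Converged at β = 0.3429.

β = 0.3429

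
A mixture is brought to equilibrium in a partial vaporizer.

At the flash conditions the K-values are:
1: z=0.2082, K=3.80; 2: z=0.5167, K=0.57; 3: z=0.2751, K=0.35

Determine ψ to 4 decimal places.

ψ = 0.1271

Material balance + equilibrium reduce to Σ zᵢ(Kᵢ−1)/(1+ψ(Kᵢ−1)) = 0.
g(0) = ΣzᵢKᵢ − 1 = 0.1820 and g(1) = 1 − Σzᵢ/Kᵢ = -0.7473, so a root lies in (0, 1).
Newton iteration, ψ⁰ = 0.36:
  ψ = 0.3600: g = -0.20600, g' = -0.7367 → ψ = 0.0804
  ψ = 0.0804: g = 0.05707, g' = -1.3196 → ψ = 0.1236
  ψ = 0.1236: g = 0.00397, g' = -1.1448 → ψ = 0.1271
Converged at ψ = 0.1271.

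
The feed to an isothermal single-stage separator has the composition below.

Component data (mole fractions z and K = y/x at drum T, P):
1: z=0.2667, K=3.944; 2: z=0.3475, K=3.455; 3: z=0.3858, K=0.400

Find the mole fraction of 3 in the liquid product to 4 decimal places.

x_3 = 0.8155

Rachford–Rice: g(β) = Σ zᵢ(Kᵢ−1)/(1+β(Kᵢ−1)) = 0.
Check two-phase: ΣzᵢKᵢ = 2.4068 > 1 and Σzᵢ/Kᵢ = 1.1327 > 1, so g(0) = 1.4068 > 0 and g(1) = -0.1327 < 0.
Newton–Raphson from β = 0.48:
  β = 0.4800: g = 0.39188, g' = -1.1123 → β = 0.8323
  β = 0.8323: g = 0.04548, g' = -0.9745 → β = 0.8790
  β = 0.8790: g = -0.00080, g' = -1.0114 → β = 0.8782
Converged at β = 0.8782.
Compositions from xᵢ = zᵢ/(1+β(Kᵢ−1)), yᵢ = Kᵢxᵢ:
  1: x = 0.0744, y = 0.2934
  2: x = 0.1101, y = 0.3804
  3: x = 0.8155, y = 0.3262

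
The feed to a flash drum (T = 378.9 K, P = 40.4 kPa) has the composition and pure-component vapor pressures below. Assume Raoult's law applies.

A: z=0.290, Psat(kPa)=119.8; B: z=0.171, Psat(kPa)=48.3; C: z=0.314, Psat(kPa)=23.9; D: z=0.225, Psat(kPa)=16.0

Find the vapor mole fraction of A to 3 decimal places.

y_A = 0.466

Raoult's law: Kᵢ = Pᵢˢᵃᵗ/P = Pᵢˢᵃᵗ/40.4.
  K_A = 119.8/40.4 = 2.96535, K_B = 48.3/40.4 = 1.19554, K_C = 23.9/40.4 = 0.59158, K_D = 16.0/40.4 = 0.39604
Rachford–Rice: g(ψ) = Σ zᵢ(Kᵢ−1)/(1+ψ(Kᵢ−1)) = 0.
Check two-phase: ΣzᵢKᵢ = 1.339 > 1 and Σzᵢ/Kᵢ = 1.340 > 1, so g(0) = 0.339 > 0 and g(1) = -0.340 < 0.
Iterate (Newton) starting at ψ = 0.5:
  ψ = 0.500: g = -0.0379, g' = -0.542 → ψ = 0.430
  ψ = 0.430: g = 0.0006, g' = -0.561 → ψ = 0.431
Converged at ψ = 0.431.
Compositions from xᵢ = zᵢ/(1+ψ(Kᵢ−1)), yᵢ = Kᵢxᵢ:
  A: x = 0.157, y = 0.466
  B: x = 0.158, y = 0.189
  C: x = 0.381, y = 0.225
  D: x = 0.304, y = 0.120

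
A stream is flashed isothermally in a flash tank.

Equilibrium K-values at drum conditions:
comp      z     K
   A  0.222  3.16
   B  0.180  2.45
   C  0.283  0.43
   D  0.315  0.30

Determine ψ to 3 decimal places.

ψ = 0.299

Material balance + equilibrium reduce to Σ zᵢ(Kᵢ−1)/(1+ψ(Kᵢ−1)) = 0.
Feasibility: ΣzᵢKᵢ = 1.359, Σzᵢ/Kᵢ = 1.852 — both > 1, two phases present.
Iterate (Newton) starting at ψ = 0.69:
  ψ = 0.690: g = -0.3694, g' = -1.089 → ψ = 0.351
  ψ = 0.351: g = -0.0481, g' = -0.916 → ψ = 0.298
  ψ = 0.298: g = 0.0007, g' = -0.948 → ψ = 0.299
Converged at ψ = 0.299.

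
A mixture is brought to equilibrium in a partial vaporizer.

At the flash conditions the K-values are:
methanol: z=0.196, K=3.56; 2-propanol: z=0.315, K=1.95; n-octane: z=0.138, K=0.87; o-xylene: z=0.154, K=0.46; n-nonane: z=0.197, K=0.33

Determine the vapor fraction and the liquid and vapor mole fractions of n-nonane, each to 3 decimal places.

ψ = 0.638, x_n-nonane = 0.344, y_n-nonane = 0.114

Material balance + equilibrium reduce to Σ zᵢ(Kᵢ−1)/(1+ψ(Kᵢ−1)) = 0.
Check two-phase: ΣzᵢKᵢ = 1.568 > 1 and Σzᵢ/Kᵢ = 1.307 > 1, so g(0) = 0.568 > 0 and g(1) = -0.307 < 0.
Iterate (Newton) starting at ψ = 0.63:
  ψ = 0.630: g = 0.0053, g' = -0.670 → ψ = 0.638
Converged at ψ = 0.638.
Compositions from xᵢ = zᵢ/(1+ψ(Kᵢ−1)), yᵢ = Kᵢxᵢ:
  methanol: x = 0.074, y = 0.265
  2-propanol: x = 0.196, y = 0.382
  n-octane: x = 0.150, y = 0.131
  o-xylene: x = 0.235, y = 0.108
  n-nonane: x = 0.344, y = 0.114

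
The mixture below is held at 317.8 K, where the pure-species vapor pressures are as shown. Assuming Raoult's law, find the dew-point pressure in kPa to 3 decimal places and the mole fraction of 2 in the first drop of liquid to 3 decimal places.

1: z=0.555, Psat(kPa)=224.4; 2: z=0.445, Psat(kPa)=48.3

At the dew point ψ → 1, so Σzᵢ/Kᵢ = 1 with Kᵢ = Pᵢˢᵃᵗ/P ⇒ 1/P = Σzᵢ/Pᵢˢᵃᵗ.
1/P = 0.555/224.4 + 0.445/48.3 = 0.011687 ⇒ P = 85.569 kPa
xᵢ = zᵢP/Pᵢˢᵃᵗ ⇒ x_2 = 0.445·85.569/48.3 = 0.788

Pdew = 85.569 kPa, x_2 = 0.788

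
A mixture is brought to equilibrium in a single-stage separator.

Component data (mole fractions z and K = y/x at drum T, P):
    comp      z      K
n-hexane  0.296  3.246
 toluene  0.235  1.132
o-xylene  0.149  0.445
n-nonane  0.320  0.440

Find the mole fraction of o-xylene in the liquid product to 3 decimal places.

x_o-xylene = 0.201

Material balance + equilibrium reduce to Σ zᵢ(Kᵢ−1)/(1+β(Kᵢ−1)) = 0.
g(0) = ΣzᵢKᵢ − 1 = 0.434 and g(1) = 1 − Σzᵢ/Kᵢ = -0.361, so a root lies in (0, 1).
Newton–Raphson from β = 0.31:
  β = 0.310: g = 0.1050, g' = -0.737 → β = 0.453
  β = 0.453: g = 0.0085, g' = -0.633 → β = 0.466
Converged at β = 0.466.
Compositions from xᵢ = zᵢ/(1+β(Kᵢ−1)), yᵢ = Kᵢxᵢ:
  n-hexane: x = 0.145, y = 0.469
  toluene: x = 0.221, y = 0.251
  o-xylene: x = 0.201, y = 0.089
  n-nonane: x = 0.433, y = 0.191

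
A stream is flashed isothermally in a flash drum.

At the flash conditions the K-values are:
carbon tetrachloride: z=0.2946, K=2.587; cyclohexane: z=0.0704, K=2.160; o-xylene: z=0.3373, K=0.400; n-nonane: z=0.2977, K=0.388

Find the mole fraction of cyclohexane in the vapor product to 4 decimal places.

Rachford–Rice: g(β) = Σ zᵢ(Kᵢ−1)/(1+β(Kᵢ−1)) = 0.
Feasibility: ΣzᵢKᵢ = 1.1646, Σzᵢ/Kᵢ = 1.7570 — both > 1, two phases present.
Newton iteration, β⁰ = 0.5:
  β = 0.5000: g = -0.23927, g' = -0.7479 → β = 0.1801
  β = 0.1801: g = -0.00049, g' = -0.8071 → β = 0.1795
Converged at β = 0.1795.
Compositions from xᵢ = zᵢ/(1+β(Kᵢ−1)), yᵢ = Kᵢxᵢ:
  carbon tetrachloride: x = 0.2293, y = 0.5932
  cyclohexane: x = 0.0583, y = 0.1259
  o-xylene: x = 0.3780, y = 0.1512
  n-nonane: x = 0.3344, y = 0.1298

y_cyclohexane = 0.1259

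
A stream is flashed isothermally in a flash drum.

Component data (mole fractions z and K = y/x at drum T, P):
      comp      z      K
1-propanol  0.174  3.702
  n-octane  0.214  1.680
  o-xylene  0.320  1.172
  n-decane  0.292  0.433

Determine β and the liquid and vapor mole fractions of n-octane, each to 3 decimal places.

β = 0.776, x_n-octane = 0.140, y_n-octane = 0.235

Let β = V/F and solve Σ zᵢ(Kᵢ−1)/(1+β(Kᵢ−1)) = 0.
Check two-phase: ΣzᵢKᵢ = 1.505 > 1 and Σzᵢ/Kᵢ = 1.122 > 1, so g(0) = 0.505 > 0 and g(1) = -0.122 < 0.
Newton–Raphson from β = 0.5:
  β = 0.500: g = 0.1282, g' = -0.476 → β = 0.769
  β = 0.769: g = 0.0032, g' = -0.479 → β = 0.776
Converged at β = 0.776.
Compositions from xᵢ = zᵢ/(1+β(Kᵢ−1)), yᵢ = Kᵢxᵢ:
  1-propanol: x = 0.056, y = 0.208
  n-octane: x = 0.140, y = 0.235
  o-xylene: x = 0.282, y = 0.331
  n-decane: x = 0.521, y = 0.226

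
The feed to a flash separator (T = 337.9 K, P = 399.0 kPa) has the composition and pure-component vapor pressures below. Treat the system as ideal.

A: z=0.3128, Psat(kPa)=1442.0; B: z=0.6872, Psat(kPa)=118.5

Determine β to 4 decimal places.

Raoult's law: Kᵢ = Pᵢˢᵃᵗ/P = Pᵢˢᵃᵗ/399.0.
  K_A = 1442.0/399.0 = 3.614035, K_B = 118.5/399.0 = 0.296992
Let β = V/F and solve Σ zᵢ(Kᵢ−1)/(1+β(Kᵢ−1)) = 0.
g(0) = ΣzᵢKᵢ − 1 = 0.3346 and g(1) = 1 − Σzᵢ/Kᵢ = -1.4004, so a root lies in (0, 1).
Newton iteration, β⁰ = 0.5:
  β = 0.5000: g = -0.39054, g' = -1.2092 → β = 0.1770
  β = 0.1770: g = 0.00722, g' = -1.4420 → β = 0.1820
  β = 0.1820: g = 0.00004, g' = -1.4279 → β = 0.1821
Converged at β = 0.1821.

β = 0.1821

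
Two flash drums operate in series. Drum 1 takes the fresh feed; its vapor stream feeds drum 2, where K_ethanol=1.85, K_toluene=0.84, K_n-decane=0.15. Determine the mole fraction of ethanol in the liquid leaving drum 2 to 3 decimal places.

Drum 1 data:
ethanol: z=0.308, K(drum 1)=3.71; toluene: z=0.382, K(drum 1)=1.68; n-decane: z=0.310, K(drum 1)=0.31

x_ethanol (drum 2) = 0.322

Drum 1:
Rachford–Rice: g(ψ₁) = Σ zᵢ(Kᵢ−1)/(1+ψ₁(Kᵢ−1)) = 0.
g(0) = ΣzᵢKᵢ − 1 = 0.881 and g(1) = 1 − Σzᵢ/Kᵢ = -0.310, so a root lies in (0, 1).
Iterate (Newton) starting at ψ₁ = 0.56:
  ψ₁ = 0.560: g = 0.1711, g' = -0.842 → ψ₁ = 0.763
  ψ₁ = 0.763: g = -0.0089, g' = -0.976 → ψ₁ = 0.754
Converged at ψ₁ = 0.754.
Drum-1 compositions:
  ethanol: x = 0.101, y = 0.375
  toluene: x = 0.253, y = 0.424
  n-decane: x = 0.646, y = 0.200
Drum-2 feed = drum-1 vapor: z₂ = (0.3754, 0.4242, 0.2004).
Drum 2:
Newton–Raphson from ψ₂ = 0.61:
  ψ₂ = 0.610: g = -0.2187, g' = -0.755 → ψ₂ = 0.320
  ψ₂ = 0.320: g = -0.0548, g' = -0.453 → ψ₂ = 0.199
  ψ₂ = 0.199: g = -0.0023, g' = -0.420 → ψ₂ = 0.194
Converged at ψ₂ = 0.194.
  ethanol: x = 0.322, y = 0.596
  toluene: x = 0.438, y = 0.368
  n-decane: x = 0.240, y = 0.036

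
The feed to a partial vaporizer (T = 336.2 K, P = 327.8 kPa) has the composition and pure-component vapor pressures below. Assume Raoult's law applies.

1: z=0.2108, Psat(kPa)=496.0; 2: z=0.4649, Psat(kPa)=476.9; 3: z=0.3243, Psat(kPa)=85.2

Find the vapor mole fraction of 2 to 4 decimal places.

y_2 = 0.6130

Raoult's law: Kᵢ = Pᵢˢᵃᵗ/P = Pᵢˢᵃᵗ/327.8.
  K_1 = 496.0/327.8 = 1.513118, K_2 = 476.9/327.8 = 1.454851, K_3 = 85.2/327.8 = 0.259915
Rachford–Rice: g(V/F) = Σ zᵢ(Kᵢ−1)/(1+V/F(Kᵢ−1)) = 0.
g(0) = ΣzᵢKᵢ − 1 = 0.0796 and g(1) = 1 − Σzᵢ/Kᵢ = -0.7066, so a root lies in (0, 1).
Newton iteration, V/F⁰ = 0.5:
  V/F = 0.5000: g = -0.12263, g' = -0.5466 → V/F = 0.2756
  V/F = 0.2756: g = -0.01885, g' = -0.3989 → V/F = 0.2284
  V/F = 0.2284: g = -0.00044, g' = -0.3806 → V/F = 0.2272
Converged at V/F = 0.2272.
Compositions from xᵢ = zᵢ/(1+V/F(Kᵢ−1)), yᵢ = Kᵢxᵢ:
  1: x = 0.1888, y = 0.2857
  2: x = 0.4214, y = 0.6130
  3: x = 0.3899, y = 0.1013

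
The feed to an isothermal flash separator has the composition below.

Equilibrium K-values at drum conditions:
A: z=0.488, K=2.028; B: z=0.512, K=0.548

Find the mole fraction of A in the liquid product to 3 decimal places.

x_A = 0.305

Material balance + equilibrium reduce to Σ zᵢ(Kᵢ−1)/(1+ψ(Kᵢ−1)) = 0.
g(0) = ΣzᵢKᵢ − 1 = 0.270 and g(1) = 1 − Σzᵢ/Kᵢ = -0.175, so a root lies in (0, 1).
Newton iteration, ψ⁰ = 0.4:
  ψ = 0.400: g = 0.0730, g' = -0.415 → ψ = 0.576
  ψ = 0.576: g = 0.0022, g' = -0.395 → ψ = 0.582
Converged at ψ = 0.582.
Compositions from xᵢ = zᵢ/(1+ψ(Kᵢ−1)), yᵢ = Kᵢxᵢ:
  A: x = 0.305, y = 0.619
  B: x = 0.695, y = 0.381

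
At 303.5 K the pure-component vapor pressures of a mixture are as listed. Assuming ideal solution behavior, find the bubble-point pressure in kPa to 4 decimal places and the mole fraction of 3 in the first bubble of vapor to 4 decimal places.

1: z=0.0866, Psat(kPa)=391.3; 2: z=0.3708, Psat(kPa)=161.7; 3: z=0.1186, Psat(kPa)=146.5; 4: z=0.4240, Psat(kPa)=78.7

Pbub = 144.5886 kPa, y_3 = 0.1202

At the bubble point ψ → 0, so ΣzᵢKᵢ = 1 with Kᵢ = Pᵢˢᵃᵗ/P ⇒ P = ΣzᵢPᵢˢᵃᵗ.
P = 0.0866·391.3 + 0.3708·161.7 + 0.1186·146.5 + 0.4240·78.7 = 144.5886 kPa
yᵢ = zᵢPᵢˢᵃᵗ/P ⇒ y_3 = 0.1186·146.5/144.5886 = 0.1202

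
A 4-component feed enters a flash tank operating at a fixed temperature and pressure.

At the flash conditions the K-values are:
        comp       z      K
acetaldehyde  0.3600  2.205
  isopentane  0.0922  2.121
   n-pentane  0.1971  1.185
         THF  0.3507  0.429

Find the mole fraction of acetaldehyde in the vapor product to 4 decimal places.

Material balance + equilibrium reduce to Σ zᵢ(Kᵢ−1)/(1+ψ(Kᵢ−1)) = 0.
g(0) = ΣzᵢKᵢ − 1 = 0.3734 and g(1) = 1 − Σzᵢ/Kᵢ = -0.1905, so a root lies in (0, 1).
Newton iteration, ψ⁰ = 0.5:
  ψ = 0.5000: g = 0.09005, g' = -0.4808 → ψ = 0.6873
  ψ = 0.6873: g = -0.00159, g' = -0.5084 → ψ = 0.6842
Converged at ψ = 0.6842.
Compositions from xᵢ = zᵢ/(1+ψ(Kᵢ−1)), yᵢ = Kᵢxᵢ:
  acetaldehyde: x = 0.1973, y = 0.4351
  isopentane: x = 0.0522, y = 0.1107
  n-pentane: x = 0.1750, y = 0.2073
  THF: x = 0.5755, y = 0.2469

y_acetaldehyde = 0.4351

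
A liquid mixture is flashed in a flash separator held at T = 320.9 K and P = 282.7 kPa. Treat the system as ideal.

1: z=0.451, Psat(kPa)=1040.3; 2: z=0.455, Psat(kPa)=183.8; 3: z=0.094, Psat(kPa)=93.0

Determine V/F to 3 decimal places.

V/F = 0.843

Raoult's law: Kᵢ = Pᵢˢᵃᵗ/P = Pᵢˢᵃᵗ/282.7.
  K_1 = 1040.3/282.7 = 3.67987, K_2 = 183.8/282.7 = 0.65016, K_3 = 93.0/282.7 = 0.32897
Newton iteration, V/F⁰ = 0.59:
  V/F = 0.590: g = 0.1633, g' = -0.691 → V/F = 0.826
  V/F = 0.826: g = 0.0105, g' = -0.637 → V/F = 0.843
Converged at V/F = 0.843.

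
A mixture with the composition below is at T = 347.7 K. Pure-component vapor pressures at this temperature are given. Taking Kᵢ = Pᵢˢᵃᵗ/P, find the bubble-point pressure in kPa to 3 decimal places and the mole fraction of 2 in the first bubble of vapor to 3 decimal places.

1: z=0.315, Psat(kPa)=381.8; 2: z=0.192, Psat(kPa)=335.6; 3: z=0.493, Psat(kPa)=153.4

Pbub = 260.328 kPa, y_2 = 0.248

At the bubble point ψ → 0, so ΣzᵢKᵢ = 1 with Kᵢ = Pᵢˢᵃᵗ/P ⇒ P = ΣzᵢPᵢˢᵃᵗ.
P = 0.315·381.8 + 0.192·335.6 + 0.493·153.4 = 260.328 kPa
yᵢ = zᵢPᵢˢᵃᵗ/P ⇒ y_2 = 0.192·335.6/260.328 = 0.248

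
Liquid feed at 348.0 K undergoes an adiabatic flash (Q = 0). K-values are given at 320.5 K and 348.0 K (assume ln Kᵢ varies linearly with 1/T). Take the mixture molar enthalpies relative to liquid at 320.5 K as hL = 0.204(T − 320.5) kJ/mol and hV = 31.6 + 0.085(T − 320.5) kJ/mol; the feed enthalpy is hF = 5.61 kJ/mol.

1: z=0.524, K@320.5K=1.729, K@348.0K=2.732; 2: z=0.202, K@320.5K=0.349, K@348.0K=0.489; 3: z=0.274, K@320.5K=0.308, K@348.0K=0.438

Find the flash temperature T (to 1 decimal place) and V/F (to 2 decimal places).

Adiabatic flash: solve Rachford–Rice at each trial T, then check hF = ψ·hV(T) + (1−ψ)·hL(T).
  T = 320.5 K: K = (1.729, 0.349, 0.308), RR gives ψ = 0.124, H_out = 3.910 kJ/mol
  T = 348.0 K: K = (2.732, 0.489, 0.438), RR gives ψ = 0.694, H_out = 25.259 kJ/mol
  T = 334.2 K: K = (2.192, 0.416, 0.370), RR gives ψ = 0.458, H_out = 16.527 kJ/mol
  T = 327.4 K: K = (1.953, 0.382, 0.338), RR gives ψ = 0.315, H_out = 11.108 kJ/mol
  T = 323.9 K: K = (1.837, 0.365, 0.323), RR gives ψ = 0.226, H_out = 7.748 kJ/mol
  T = 322.2 K: K = (1.783, 0.357, 0.315), RR gives ψ = 0.177, H_out = 5.913 kJ/mol
Linear interpolation between T = 320.5 (H_out = 3.910) and T = 322.2 (H_out = 5.913) on hF = 5.61 gives T ≈ 321.9 K, at which ψ = 0.17.

T = 321.9 K, V/F = 0.17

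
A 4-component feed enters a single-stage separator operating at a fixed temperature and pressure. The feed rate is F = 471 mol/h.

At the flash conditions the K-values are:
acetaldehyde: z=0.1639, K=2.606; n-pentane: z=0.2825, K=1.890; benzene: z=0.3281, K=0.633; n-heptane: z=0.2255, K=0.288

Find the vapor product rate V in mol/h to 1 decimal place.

V = 171.7 mol/h

Rachford–Rice: g(V/F) = Σ zᵢ(Kᵢ−1)/(1+V/F(Kᵢ−1)) = 0.
Check two-phase: ΣzᵢKᵢ = 1.2337 > 1 and Σzᵢ/Kᵢ = 1.5137 > 1, so g(0) = 0.2337 > 0 and g(1) = -0.5137 < 0.
Newton–Raphson from V/F = 0.5:
  V/F = 0.5000: g = -0.07680, g' = -0.5791 → V/F = 0.3674
  V/F = 0.3674: g = -0.00159, g' = -0.5630 → V/F = 0.3646
Converged at V/F = 0.3646.
Then V = V/F·F = 0.3646·471 = 171.7 mol/h and L = F − V = 299.3 mol/h.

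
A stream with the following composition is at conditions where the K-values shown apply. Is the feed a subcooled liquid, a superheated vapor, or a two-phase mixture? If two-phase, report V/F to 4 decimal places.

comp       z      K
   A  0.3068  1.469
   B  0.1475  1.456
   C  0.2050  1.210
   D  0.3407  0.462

ΣzᵢKᵢ = 1.0709; Σzᵢ/Kᵢ = 1.2170.
Both exceed 1, so a two-phase solution exists.
Newton iteration, ψ⁰ = 0.5:
  ψ = 0.5000: g = -0.04046, g' = -0.2566 → ψ = 0.3423
  ψ = 0.3423: g = -0.00235, g' = -0.2291 → ψ = 0.3321
  ψ = 0.3321: g = -0.00001, g' = -0.2277 → ψ = 0.3320
Converged at ψ = 0.3320.

two-phase, V/F = 0.3320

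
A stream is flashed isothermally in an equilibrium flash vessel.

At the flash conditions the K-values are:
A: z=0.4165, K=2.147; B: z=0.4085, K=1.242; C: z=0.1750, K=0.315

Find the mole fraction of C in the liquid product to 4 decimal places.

Let β = V/F and solve Σ zᵢ(Kᵢ−1)/(1+β(Kᵢ−1)) = 0.
Feasibility: ΣzᵢKᵢ = 1.4567, Σzᵢ/Kᵢ = 1.0785 — both > 1, two phases present.
Newton–Raphson from β = 0.68:
  β = 0.6800: g = 0.12888, g' = -0.4783 → β = 0.9494
  β = 0.9494: g = -0.03378, g' = -0.8131 → β = 0.9079
  β = 0.9079: g = -0.00197, g' = -0.7220 → β = 0.9052
Converged at β = 0.9051.
Compositions from xᵢ = zᵢ/(1+β(Kᵢ−1)), yᵢ = Kᵢxᵢ:
  A: x = 0.2043, y = 0.4387
  B: x = 0.3351, y = 0.4162
  C: x = 0.4606, y = 0.1451

x_C = 0.4606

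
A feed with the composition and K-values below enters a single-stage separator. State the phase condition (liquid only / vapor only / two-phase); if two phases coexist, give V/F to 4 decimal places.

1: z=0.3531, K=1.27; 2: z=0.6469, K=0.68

liquid only

ΣzᵢKᵢ = 0.8883; Σzᵢ/Kᵢ = 1.2294.
Since ΣzᵢKᵢ < 1 the mixture is below its bubble point — single liquid phase.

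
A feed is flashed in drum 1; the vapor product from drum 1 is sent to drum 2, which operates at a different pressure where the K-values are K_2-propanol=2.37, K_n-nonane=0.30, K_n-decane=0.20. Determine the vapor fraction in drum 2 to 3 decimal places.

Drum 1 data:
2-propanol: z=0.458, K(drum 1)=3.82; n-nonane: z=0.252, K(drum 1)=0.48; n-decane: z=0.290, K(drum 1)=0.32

Drum 1:
Let ψ₁ = V/F and solve Σ zᵢ(Kᵢ−1)/(1+ψ₁(Kᵢ−1)) = 0.
g(0) = ΣzᵢKᵢ − 1 = 0.963 and g(1) = 1 − Σzᵢ/Kᵢ = -0.551, so a root lies in (0, 1).
Newton iteration, ψ₁⁰ = 0.33:
  ψ₁ = 0.330: g = 0.2566, g' = -1.299 → ψ₁ = 0.527
  ψ₁ = 0.527: g = 0.0312, g' = -1.044 → ψ₁ = 0.557
Converged at ψ₁ = 0.557.
Drum-1 compositions:
  2-propanol: x = 0.178, y = 0.680
  n-nonane: x = 0.355, y = 0.170
  n-decane: x = 0.467, y = 0.149
Drum-2 feed = drum-1 vapor: z₂ = (0.6802, 0.1703, 0.1495).
Drum 2:
Let ψ₂ = V/F and solve Σ zᵢ(Kᵢ−1)/(1+ψ₂(Kᵢ−1)) = 0.
Check two-phase: ΣzᵢKᵢ = 1.693 > 1 and Σzᵢ/Kᵢ = 1.602 > 1, so g(0) = 0.693 > 0 and g(1) = -0.602 < 0.
Iterate (Newton) starting at ψ₂ = 0.5:
  ψ₂ = 0.500: g = 0.1703, g' = -0.913 → ψ₂ = 0.687
  ψ₂ = 0.687: g = -0.0146, g' = -1.119 → ψ₂ = 0.673
Converged at ψ₂ = 0.673.
  2-propanol: x = 0.354, y = 0.839
  n-nonane: x = 0.322, y = 0.097
  n-decane: x = 0.324, y = 0.065

V/F (drum 2) = 0.673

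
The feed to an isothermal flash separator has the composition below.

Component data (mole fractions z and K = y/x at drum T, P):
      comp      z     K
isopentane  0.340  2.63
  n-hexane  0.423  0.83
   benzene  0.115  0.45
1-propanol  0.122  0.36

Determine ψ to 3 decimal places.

Material balance + equilibrium reduce to Σ zᵢ(Kᵢ−1)/(1+ψ(Kᵢ−1)) = 0.
Feasibility: ΣzᵢKᵢ = 1.341, Σzᵢ/Kᵢ = 1.233 — both > 1, two phases present.
Newton iteration, ψ⁰ = 0.5:
  ψ = 0.500: g = 0.0247, g' = -0.463 → ψ = 0.553
  ψ = 0.553: g = 0.0002, g' = -0.456 → ψ = 0.554
Converged at ψ = 0.554.

ψ = 0.554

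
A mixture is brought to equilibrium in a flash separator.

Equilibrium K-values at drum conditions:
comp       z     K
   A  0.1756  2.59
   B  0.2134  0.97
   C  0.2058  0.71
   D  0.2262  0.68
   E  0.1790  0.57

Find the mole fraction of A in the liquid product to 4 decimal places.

x_A = 0.1426

Material balance + equilibrium reduce to Σ zᵢ(Kᵢ−1)/(1+V/F(Kᵢ−1)) = 0.
g(0) = ΣzᵢKᵢ − 1 = 0.0638 and g(1) = 1 − Σzᵢ/Kᵢ = -0.2243, so a root lies in (0, 1).
Newton iteration, V/F⁰ = 0.5:
  V/F = 0.5000: g = -0.10498, g' = -0.2482 → V/F = 0.0770
  V/F = 0.0770: g = 0.02746, g' = -0.4304 → V/F = 0.1408
  V/F = 0.1408: g = 0.00174, g' = -0.3783 → V/F = 0.1454
Converged at V/F = 0.1454.
Compositions from xᵢ = zᵢ/(1+V/F(Kᵢ−1)), yᵢ = Kᵢxᵢ:
  A: x = 0.1426, y = 0.3694
  B: x = 0.2143, y = 0.2079
  C: x = 0.2149, y = 0.1526
  D: x = 0.2372, y = 0.1613
  E: x = 0.1909, y = 0.1088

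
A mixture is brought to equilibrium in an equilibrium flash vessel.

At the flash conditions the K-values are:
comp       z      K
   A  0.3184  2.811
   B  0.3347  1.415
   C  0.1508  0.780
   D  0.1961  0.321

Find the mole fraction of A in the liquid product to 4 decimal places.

x_A = 0.1289

Material balance + equilibrium reduce to Σ zᵢ(Kᵢ−1)/(1+β(Kᵢ−1)) = 0.
Feasibility: ΣzᵢKᵢ = 1.5492, Σzᵢ/Kᵢ = 1.1540 — both > 1, two phases present.
Iterate (Newton) starting at β = 0.47:
  β = 0.4700: g = 0.19516, g' = -0.5492 → β = 0.8253
  β = 0.8253: g = -0.00884, g' = -0.6785 → β = 0.8123
  β = 0.8123: g = -0.00010, g' = -0.6637 → β = 0.8122
Converged at β = 0.8122.
Compositions from xᵢ = zᵢ/(1+β(Kᵢ−1)), yᵢ = Kᵢxᵢ:
  A: x = 0.1289, y = 0.3622
  B: x = 0.2503, y = 0.3542
  C: x = 0.1836, y = 0.1432
  D: x = 0.4372, y = 0.1403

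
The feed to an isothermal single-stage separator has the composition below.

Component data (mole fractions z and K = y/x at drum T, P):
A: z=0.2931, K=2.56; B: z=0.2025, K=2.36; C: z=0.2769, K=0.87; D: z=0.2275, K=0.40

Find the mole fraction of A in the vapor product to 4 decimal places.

y_A = 0.3206

Newton iteration, V/F⁰ = 0.5:
  V/F = 0.5000: g = 0.18730, g' = -0.5303 → V/F = 0.8532
  V/F = 0.8532: g = 0.00349, g' = -0.5612 → V/F = 0.8594
Converged at V/F = 0.8594.
Compositions from xᵢ = zᵢ/(1+V/F(Kᵢ−1)), yᵢ = Kᵢxᵢ:
  A: x = 0.1252, y = 0.3206
  B: x = 0.0934, y = 0.2204
  C: x = 0.3117, y = 0.2712
  D: x = 0.4697, y = 0.1879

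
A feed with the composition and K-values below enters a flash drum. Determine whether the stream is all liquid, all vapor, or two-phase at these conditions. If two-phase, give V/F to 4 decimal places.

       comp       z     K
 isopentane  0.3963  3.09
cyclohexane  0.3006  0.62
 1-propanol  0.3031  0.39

ΣzᵢKᵢ = 1.5291; Σzᵢ/Kᵢ = 1.3903.
Both exceed 1, so a two-phase solution exists.
Iterate (Newton) starting at ψ = 0.54:
  ψ = 0.5400: g = -0.03032, g' = -0.7016 → ψ = 0.4968
  ψ = 0.4968: g = 0.00026, g' = -0.7148 → ψ = 0.4972
Converged at ψ = 0.4972.

two-phase, V/F = 0.4972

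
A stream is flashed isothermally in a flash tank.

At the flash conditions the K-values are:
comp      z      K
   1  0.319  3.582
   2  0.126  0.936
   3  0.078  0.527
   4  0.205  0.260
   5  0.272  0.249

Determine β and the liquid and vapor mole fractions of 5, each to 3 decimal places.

β = 0.261, x_5 = 0.338, y_5 = 0.084

Newton iteration, β⁰ = 0.5:
  β = 0.500: g = -0.2650, g' = -1.112 → β = 0.262
  β = 0.262: g = -0.0011, g' = -1.191 → β = 0.261
Converged at β = 0.261.
Compositions from xᵢ = zᵢ/(1+β(Kᵢ−1)), yᵢ = Kᵢxᵢ:
  1: x = 0.191, y = 0.683
  2: x = 0.128, y = 0.120
  3: x = 0.089, y = 0.047
  4: x = 0.254, y = 0.066
  5: x = 0.338, y = 0.084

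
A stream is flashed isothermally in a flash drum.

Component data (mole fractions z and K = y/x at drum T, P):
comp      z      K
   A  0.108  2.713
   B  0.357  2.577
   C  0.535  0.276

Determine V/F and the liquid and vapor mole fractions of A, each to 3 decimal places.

Rachford–Rice: g(V/F) = Σ zᵢ(Kᵢ−1)/(1+V/F(Kᵢ−1)) = 0.
g(0) = ΣzᵢKᵢ − 1 = 0.361 and g(1) = 1 − Σzᵢ/Kᵢ = -1.117, so a root lies in (0, 1).
Newton–Raphson from V/F = 0.48:
  V/F = 0.480: g = -0.1717, g' = -1.042 → V/F = 0.315
  V/F = 0.315: g = -0.0057, g' = -1.001 → V/F = 0.310
Converged at V/F = 0.310.
Compositions from xᵢ = zᵢ/(1+V/F(Kᵢ−1)), yᵢ = Kᵢxᵢ:
  A: x = 0.071, y = 0.191
  B: x = 0.240, y = 0.618
  C: x = 0.690, y = 0.190

V/F = 0.310, x_A = 0.071, y_A = 0.191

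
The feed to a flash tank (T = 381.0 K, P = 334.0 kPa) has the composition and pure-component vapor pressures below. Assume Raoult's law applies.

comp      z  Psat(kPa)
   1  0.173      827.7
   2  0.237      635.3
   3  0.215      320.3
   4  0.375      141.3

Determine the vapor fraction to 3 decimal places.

Raoult's law: Kᵢ = Pᵢˢᵃᵗ/P = Pᵢˢᵃᵗ/334.0.
  K_1 = 827.7/334.0 = 2.47814, K_2 = 635.3/334.0 = 1.90210, K_3 = 320.3/334.0 = 0.95898, K_4 = 141.3/334.0 = 0.42305
Rachford–Rice: g(ψ) = Σ zᵢ(Kᵢ−1)/(1+ψ(Kᵢ−1)) = 0.
g(0) = ΣzᵢKᵢ − 1 = 0.244 and g(1) = 1 − Σzᵢ/Kᵢ = -0.305, so a root lies in (0, 1).
Iterate (Newton) starting at ψ = 0.31:
  ψ = 0.310: g = 0.0700, g' = -0.481 → ψ = 0.456
  ψ = 0.456: g = 0.0019, g' = -0.462 → ψ = 0.460
Converged at ψ = 0.460.

ψ = 0.460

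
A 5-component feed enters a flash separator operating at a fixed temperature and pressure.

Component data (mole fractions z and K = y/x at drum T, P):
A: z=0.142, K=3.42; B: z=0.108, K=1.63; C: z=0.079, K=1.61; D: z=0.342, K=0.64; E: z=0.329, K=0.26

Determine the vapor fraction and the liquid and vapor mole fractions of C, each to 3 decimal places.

ψ = 0.095, x_C = 0.075, y_C = 0.120

Let ψ = V/F and solve Σ zᵢ(Kᵢ−1)/(1+ψ(Kᵢ−1)) = 0.
g(0) = ΣzᵢKᵢ − 1 = 0.093 and g(1) = 1 − Σzᵢ/Kᵢ = -0.957, so a root lies in (0, 1).
Newton–Raphson from ψ = 0.5:
  ψ = 0.500: g = -0.2924, g' = -0.732 → ψ = 0.101
  ψ = 0.101: g = -0.0050, g' = -0.860 → ψ = 0.095
Converged at ψ = 0.095.
Compositions from xᵢ = zᵢ/(1+ψ(Kᵢ−1)), yᵢ = Kᵢxᵢ:
  A: x = 0.116, y = 0.395
  B: x = 0.102, y = 0.166
  C: x = 0.075, y = 0.120
  D: x = 0.354, y = 0.227
  E: x = 0.354, y = 0.092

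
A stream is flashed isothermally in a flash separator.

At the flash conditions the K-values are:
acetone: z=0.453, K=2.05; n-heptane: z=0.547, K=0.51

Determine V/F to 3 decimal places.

V/F = 0.404

Binary case is linear: z₁(K₁−1)(1+V/F(K₂−1)) + z₂(K₂−1)(1+V/F(K₁−1)) = 0
⇒ V/F = [z₁(K₁−1)+z₂(K₂−1)] / [−(K₁−1)(K₂−1)] = 0.2076/0.5145 = 0.404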